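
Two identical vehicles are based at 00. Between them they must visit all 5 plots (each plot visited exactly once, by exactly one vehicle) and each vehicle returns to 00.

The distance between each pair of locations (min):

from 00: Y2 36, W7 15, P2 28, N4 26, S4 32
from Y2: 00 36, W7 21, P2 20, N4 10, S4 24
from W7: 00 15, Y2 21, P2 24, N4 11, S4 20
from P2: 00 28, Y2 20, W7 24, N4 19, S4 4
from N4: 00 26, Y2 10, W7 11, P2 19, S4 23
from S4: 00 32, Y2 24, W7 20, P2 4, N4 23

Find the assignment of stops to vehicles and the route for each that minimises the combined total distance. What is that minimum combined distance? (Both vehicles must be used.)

Minimum combined distance: 122 min.

Check every non-empty split of the stops between the two vehicles; for each half take its own optimal tour:
  {Y2} + {W7, P2, N4, S4}: 72 + 81 = 153
  {W7} + {Y2, P2, N4, S4}: 30 + 92 = 122
  {Y2, W7} + {P2, N4, S4}: 72 + 81 = 153
  {P2} + {Y2, W7, N4, S4}: 56 + 92 = 148
  {Y2, P2} + {W7, N4, S4}: 84 + 81 = 165
  {W7, P2} + {Y2, N4, S4}: 67 + 92 = 159
  … (15 splits in total)
Best: vehicle 1 00 → W7 → 00 = 30; vehicle 2 00 → P2 → S4 → Y2 → N4 → 00 = 92; combined 122.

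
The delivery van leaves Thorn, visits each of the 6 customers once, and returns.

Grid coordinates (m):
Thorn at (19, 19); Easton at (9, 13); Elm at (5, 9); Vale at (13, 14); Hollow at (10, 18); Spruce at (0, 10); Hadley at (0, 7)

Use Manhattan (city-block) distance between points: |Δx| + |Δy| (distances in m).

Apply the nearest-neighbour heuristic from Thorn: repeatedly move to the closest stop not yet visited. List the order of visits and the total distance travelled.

Nearest-neighbour total = 74 m; route Thorn → Hollow → Easton → Vale → Elm → Spruce → Hadley → Thorn.

At Thorn the remaining stops are Hollow 10, Vale 11, Easton 16, Elm 24, Spruce 28, Hadley 31; go to Hollow.
At Hollow the remaining stops are Easton 6, Vale 7, Elm 14, Spruce 18, Hadley 21; go to Easton.
At Easton the remaining stops are Vale 5, Elm 8, Spruce 12, Hadley 15; go to Vale.
At Vale the remaining stops are Elm 13, Spruce 17, Hadley 20; go to Elm.
At Elm the remaining stops are Spruce 6, Hadley 7; go to Spruce.
At Spruce the remaining stops are Hadley 3; go to Hadley.
Return Hadley→Thorn: 31.
Total = 10 + 6 + 5 + 13 + 6 + 3 + 31 = 74.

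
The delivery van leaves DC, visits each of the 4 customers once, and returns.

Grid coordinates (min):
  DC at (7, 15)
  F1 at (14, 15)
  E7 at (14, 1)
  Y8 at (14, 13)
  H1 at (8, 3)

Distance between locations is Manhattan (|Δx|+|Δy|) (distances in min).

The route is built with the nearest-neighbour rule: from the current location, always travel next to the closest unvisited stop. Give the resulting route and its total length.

Total distance 42 min via the nearest-neighbour route DC → F1 → Y8 → E7 → H1 → DC.

DC → [F1:7 / Y8:9 / H1:13 / E7:21] → F1 (7)
F1 → [Y8:2 / E7:14 / H1:18] → Y8 (2)
Y8 → [E7:12 / H1:16] → E7 (12)
E7 → [H1:8] → H1 (8)
Return H1→DC: 13.
Total = 7 + 2 + 12 + 8 + 13 = 42.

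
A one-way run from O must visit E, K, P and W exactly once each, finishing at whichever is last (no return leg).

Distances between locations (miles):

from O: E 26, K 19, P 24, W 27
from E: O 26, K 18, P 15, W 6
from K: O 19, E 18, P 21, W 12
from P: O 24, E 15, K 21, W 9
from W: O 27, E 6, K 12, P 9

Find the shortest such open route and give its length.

52 miles — the minimum one-way total.

There are 4! = 24 possible orderings.
O - E - K - P - W: 26+18+21+9 = 74
O - E - K - W - P: 26+18+12+9 = 65
O - E - P - K - W: 26+15+21+12 = 74
O - E - P - W - K: 26+15+9+12 = 62
O - E - W - K - P: 26+6+12+21 = 65
O - E - W - P - K: 26+6+9+21 = 62
O - K - E - P - W: 19+18+15+9 = 61
O - K - E - W - P: 19+18+6+9 = 52
O - K - P - E - W: 19+21+15+6 = 61
O - K - P - W - E: 19+21+9+6 = 55
O - K - W - E - P: 19+12+6+15 = 52
O - K - W - P - E: 19+12+9+15 = 55
O - P - E - K - W: 24+15+18+12 = 69
O - P - E - W - K: 24+15+6+12 = 57
… (10 more)
The minimum is 52.
One shortest path: O → K → E → W → P.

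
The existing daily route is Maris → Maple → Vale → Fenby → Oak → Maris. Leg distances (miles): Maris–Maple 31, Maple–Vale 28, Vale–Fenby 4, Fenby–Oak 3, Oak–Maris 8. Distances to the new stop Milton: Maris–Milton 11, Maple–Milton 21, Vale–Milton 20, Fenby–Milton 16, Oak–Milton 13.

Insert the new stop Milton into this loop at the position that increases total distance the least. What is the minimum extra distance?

+1 miles — insert Milton between Maris and Maple.

Insertion cost between consecutive stops i–j is d(i,Milton) + d(Milton,j) − d(i,j):
  between Maris and Maple: 11 + 21 − 31 = 1
  between Maple and Vale: 21 + 20 − 28 = 13
  between Vale and Fenby: 20 + 16 − 4 = 32
  between Fenby and Oak: 16 + 13 − 3 = 26
  between Oak and Maris: 13 + 11 − 8 = 16
Cheapest insertion is between Maris and Maple, adding 1.
New total = 74 + 1 = 75.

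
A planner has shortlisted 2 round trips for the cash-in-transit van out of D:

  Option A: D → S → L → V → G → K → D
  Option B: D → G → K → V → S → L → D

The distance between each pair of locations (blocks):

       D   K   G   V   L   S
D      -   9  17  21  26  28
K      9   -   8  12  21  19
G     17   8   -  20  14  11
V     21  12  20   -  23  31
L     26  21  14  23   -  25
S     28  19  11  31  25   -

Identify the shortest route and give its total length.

Shortest is Option A, total 113 blocks.

Option A: 28 + 25 + 23 + 20 + 8 + 9 = 113
Option B: 17 + 8 + 12 + 31 + 25 + 26 = 119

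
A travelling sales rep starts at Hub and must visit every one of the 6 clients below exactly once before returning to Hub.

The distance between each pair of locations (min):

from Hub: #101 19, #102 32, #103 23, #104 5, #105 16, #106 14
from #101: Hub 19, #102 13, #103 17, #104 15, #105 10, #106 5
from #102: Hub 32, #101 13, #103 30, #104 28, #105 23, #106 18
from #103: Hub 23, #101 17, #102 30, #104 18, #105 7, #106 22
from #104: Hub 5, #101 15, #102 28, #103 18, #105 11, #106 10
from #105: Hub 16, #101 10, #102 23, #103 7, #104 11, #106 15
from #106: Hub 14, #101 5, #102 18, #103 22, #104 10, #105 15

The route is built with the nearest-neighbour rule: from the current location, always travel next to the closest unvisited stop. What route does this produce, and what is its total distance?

At Hub the remaining stops are #104 5, #106 14, #105 16, #101 19, #103 23, #102 32; go to #104.
At #104 the remaining stops are #106 10, #105 11, #101 15, #103 18, #102 28; go to #106.
At #106 the remaining stops are #101 5, #105 15, #102 18, #103 22; go to #101.
At #101 the remaining stops are #105 10, #102 13, #103 17; go to #105.
At #105 the remaining stops are #103 7, #102 23; go to #103.
At #103 the remaining stops are #102 30; go to #102.
Return #102→Hub: 32.
Total = 5 + 10 + 5 + 10 + 7 + 30 + 32 = 99.

Nearest-neighbour total = 99 min; route Hub → #104 → #106 → #101 → #105 → #103 → #102 → Hub.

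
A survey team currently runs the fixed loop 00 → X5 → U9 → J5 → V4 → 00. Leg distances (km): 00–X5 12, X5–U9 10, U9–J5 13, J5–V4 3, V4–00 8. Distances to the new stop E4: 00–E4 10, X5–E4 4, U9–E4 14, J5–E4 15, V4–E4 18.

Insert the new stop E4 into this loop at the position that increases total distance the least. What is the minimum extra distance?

Insertion cost between consecutive stops i–j is d(i,E4) + d(E4,j) − d(i,j):
  between 00 and X5: 10 + 4 − 12 = 2
  between X5 and U9: 4 + 14 − 10 = 8
  between U9 and J5: 14 + 15 − 13 = 16
  between J5 and V4: 15 + 18 − 3 = 30
  between V4 and 00: 18 + 10 − 8 = 20
Cheapest insertion is between 00 and X5, adding 2.
New total = 46 + 2 = 48.

Minimum extra distance: 2 km, inserting E4 between 00 and X5.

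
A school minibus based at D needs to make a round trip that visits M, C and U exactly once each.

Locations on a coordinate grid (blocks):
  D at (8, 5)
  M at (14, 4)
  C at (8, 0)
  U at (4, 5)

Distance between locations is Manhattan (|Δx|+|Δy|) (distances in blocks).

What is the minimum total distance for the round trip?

There are 3 distinct closed tours to check (reversals are equivalent).
D → M → C → U → D: 7+10+9+4 = 30
D → M → U → C → D: 7+11+9+5 = 32
D → C → M → U → D: 5+10+11+4 = 30
The minimum is 30.
One optimal route: D → M → C → U → D (or its reverse).

Shortest round trip = 30 blocks.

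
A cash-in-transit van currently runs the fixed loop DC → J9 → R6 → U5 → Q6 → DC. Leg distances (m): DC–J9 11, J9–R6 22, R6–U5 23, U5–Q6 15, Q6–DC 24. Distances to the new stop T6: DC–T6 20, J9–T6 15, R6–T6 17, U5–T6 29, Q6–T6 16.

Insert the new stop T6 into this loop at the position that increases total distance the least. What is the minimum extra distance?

Adding 10 m by placing T6 on the J9–R6 leg.

Insertion cost between consecutive stops i–j is d(i,T6) + d(T6,j) − d(i,j):
  between DC and J9: 20 + 15 − 11 = 24
  between J9 and R6: 15 + 17 − 22 = 10
  between R6 and U5: 17 + 29 − 23 = 23
  between U5 and Q6: 29 + 16 − 15 = 30
  between Q6 and DC: 16 + 20 − 24 = 12
Cheapest insertion is between J9 and R6, adding 10.
New total = 95 + 10 = 105.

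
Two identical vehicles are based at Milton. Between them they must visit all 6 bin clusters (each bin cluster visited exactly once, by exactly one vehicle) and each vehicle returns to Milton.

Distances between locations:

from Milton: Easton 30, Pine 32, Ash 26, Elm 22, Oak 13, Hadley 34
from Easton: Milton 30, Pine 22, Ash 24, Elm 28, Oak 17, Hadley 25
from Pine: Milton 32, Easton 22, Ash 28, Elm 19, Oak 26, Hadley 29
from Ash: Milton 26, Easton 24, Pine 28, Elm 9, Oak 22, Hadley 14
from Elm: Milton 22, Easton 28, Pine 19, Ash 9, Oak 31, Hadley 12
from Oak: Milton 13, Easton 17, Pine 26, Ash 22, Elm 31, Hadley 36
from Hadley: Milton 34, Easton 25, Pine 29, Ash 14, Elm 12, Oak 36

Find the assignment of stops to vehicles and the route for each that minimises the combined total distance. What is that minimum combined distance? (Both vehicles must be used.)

Check every non-empty split of the stops between the two vehicles; for each half take its own optimal tour:
  {Easton} + {Pine, Ash, Elm, Oak, Hadley}: 60 + 110 = 170
  {Pine} + {Easton, Ash, Elm, Oak, Hadley}: 64 + 100 = 164
  {Easton, Pine} + {Ash, Elm, Oak, Hadley}: 84 + 83 = 167
  {Ash} + {Easton, Pine, Elm, Oak, Hadley}: 52 + 115 = 167
  {Easton, Ash} + {Pine, Elm, Oak, Hadley}: 80 + 102 = 182
  {Pine, Ash} + {Easton, Elm, Oak, Hadley}: 86 + 89 = 175
  … (31 splits in total)
  {Oak} + {Easton, Pine, Ash, Elm, Hadley}: 26 + 123 = 149  ← best
Best: vehicle 1 Milton → Oak → Milton = 26; vehicle 2 Milton → Easton → Pine → Elm → Hadley → Ash → Milton = 123; combined 149.

Minimum combined distance: 149.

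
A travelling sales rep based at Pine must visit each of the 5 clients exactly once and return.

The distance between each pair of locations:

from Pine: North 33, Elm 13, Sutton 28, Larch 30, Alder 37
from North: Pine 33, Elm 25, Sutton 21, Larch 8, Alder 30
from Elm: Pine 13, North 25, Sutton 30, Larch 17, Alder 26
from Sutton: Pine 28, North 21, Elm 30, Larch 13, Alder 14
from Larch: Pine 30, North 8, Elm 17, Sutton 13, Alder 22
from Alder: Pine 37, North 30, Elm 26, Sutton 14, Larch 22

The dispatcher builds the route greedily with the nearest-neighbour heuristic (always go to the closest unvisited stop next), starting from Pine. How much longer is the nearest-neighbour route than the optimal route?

Pine: Elm=13, Sutton=28, Larch=30, North=33, Alder=37 ⇒ Elm
Elm: Larch=17, North=25, Alder=26, Sutton=30 ⇒ Larch
Larch: North=8, Sutton=13, Alder=22 ⇒ North
North: Sutton=21, Alder=30 ⇒ Sutton
Sutton: Alder=14 ⇒ Alder
NN route Pine → Elm → Larch → North → Sutton → Alder → Pine costs 110.
Optimal: Pine → North → Larch → Sutton → Alder → Elm → Pine costs 107 (by enumerating all 60 distinct tours).
Excess = 110 − 107 = 3.

The nearest-neighbour route is 3 longer than optimal.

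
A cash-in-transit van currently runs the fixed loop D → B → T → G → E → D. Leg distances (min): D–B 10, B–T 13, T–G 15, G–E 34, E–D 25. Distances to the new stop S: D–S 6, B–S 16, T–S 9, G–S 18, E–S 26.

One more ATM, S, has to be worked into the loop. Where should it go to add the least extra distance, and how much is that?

Insertion cost between consecutive stops i–j is d(i,S) + d(S,j) − d(i,j):
  between D and B: 6 + 16 − 10 = 12
  between B and T: 16 + 9 − 13 = 12
  between T and G: 9 + 18 − 15 = 12
  between G and E: 18 + 26 − 34 = 10
  between E and D: 26 + 6 − 25 = 7
Cheapest insertion is between E and D, adding 7.
New total = 97 + 7 = 104.

Adding 7 min by placing S on the E–D leg.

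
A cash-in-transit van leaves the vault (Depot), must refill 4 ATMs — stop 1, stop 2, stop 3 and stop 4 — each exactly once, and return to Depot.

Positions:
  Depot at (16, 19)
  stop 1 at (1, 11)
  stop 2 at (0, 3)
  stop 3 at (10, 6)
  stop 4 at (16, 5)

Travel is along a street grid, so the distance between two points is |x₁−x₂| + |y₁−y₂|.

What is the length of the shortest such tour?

Minimum total distance: 66.

There are 12 distinct closed tours to check (reversals are equivalent).
Depot→stop 1→stop 2→stop 3→stop 4→Depot: 23+9+13+7+14 = 66
Depot→stop 1→stop 2→stop 4→stop 3→Depot: 23+9+18+7+19 = 76
Depot→stop 1→stop 3→stop 2→stop 4→Depot: 23+14+13+18+14 = 82
Depot→stop 1→stop 3→stop 4→stop 2→Depot: 23+14+7+18+32 = 94
Depot→stop 1→stop 4→stop 2→stop 3→Depot: 23+21+18+13+19 = 94
Depot→stop 1→stop 4→stop 3→stop 2→Depot: 23+21+7+13+32 = 96
Depot→stop 2→stop 1→stop 3→stop 4→Depot: 32+9+14+7+14 = 76
Depot→stop 2→stop 1→stop 4→stop 3→Depot: 32+9+21+7+19 = 88
Depot→stop 2→stop 3→stop 1→stop 4→Depot: 32+13+14+21+14 = 94
Depot→stop 2→stop 4→stop 1→stop 3→Depot: 32+18+21+14+19 = 104
Depot→stop 3→stop 1→stop 2→stop 4→Depot: 19+14+9+18+14 = 74
Depot→stop 3→stop 2→stop 1→stop 4→Depot: 19+13+9+21+14 = 76
The minimum is 66.
One optimal route: Depot → stop 1 → stop 2 → stop 3 → stop 4 → Depot (or its reverse).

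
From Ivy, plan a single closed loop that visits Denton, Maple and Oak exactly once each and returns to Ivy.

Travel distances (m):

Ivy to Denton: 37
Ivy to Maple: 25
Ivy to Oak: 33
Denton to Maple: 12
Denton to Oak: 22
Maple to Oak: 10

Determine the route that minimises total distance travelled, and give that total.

Ivy → Denton → Maple → Oak → Ivy: 37+12+10+33 = 92
Ivy → Denton → Oak → Maple → Ivy: 37+22+10+25 = 94
Ivy → Maple → Denton → Oak → Ivy: 25+12+22+33 = 92
The minimum is 92.
One optimal route: Ivy → Denton → Maple → Oak → Ivy (or its reverse).

Minimum total distance: 92 m.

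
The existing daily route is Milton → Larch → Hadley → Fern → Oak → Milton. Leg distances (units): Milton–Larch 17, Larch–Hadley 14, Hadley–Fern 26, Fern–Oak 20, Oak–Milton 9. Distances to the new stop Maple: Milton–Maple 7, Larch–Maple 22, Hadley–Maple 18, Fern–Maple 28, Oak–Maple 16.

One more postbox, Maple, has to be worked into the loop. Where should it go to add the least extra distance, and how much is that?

Insertion cost between consecutive stops i–j is d(i,Maple) + d(Maple,j) − d(i,j):
  between Milton and Larch: 7 + 22 − 17 = 12
  between Larch and Hadley: 22 + 18 − 14 = 26
  between Hadley and Fern: 18 + 28 − 26 = 20
  between Fern and Oak: 28 + 16 − 20 = 24
  between Oak and Milton: 16 + 7 − 9 = 14
Cheapest insertion is between Milton and Larch, adding 12.
New total = 86 + 12 = 98.

Adding 12 by placing Maple on the Milton–Larch leg.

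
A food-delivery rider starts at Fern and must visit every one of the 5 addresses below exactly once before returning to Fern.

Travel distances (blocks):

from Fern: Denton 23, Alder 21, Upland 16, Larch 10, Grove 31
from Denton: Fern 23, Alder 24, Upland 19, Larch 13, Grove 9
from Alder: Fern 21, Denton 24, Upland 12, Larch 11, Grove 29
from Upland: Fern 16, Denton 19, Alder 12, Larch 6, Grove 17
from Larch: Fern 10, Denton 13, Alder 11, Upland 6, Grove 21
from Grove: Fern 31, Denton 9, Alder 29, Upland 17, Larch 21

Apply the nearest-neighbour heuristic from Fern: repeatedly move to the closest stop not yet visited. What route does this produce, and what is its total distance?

At Fern the remaining stops are Larch 10, Upland 16, Alder 21, Denton 23, Grove 31; go to Larch.
At Larch the remaining stops are Upland 6, Alder 11, Denton 13, Grove 21; go to Upland.
At Upland the remaining stops are Alder 12, Grove 17, Denton 19; go to Alder.
At Alder the remaining stops are Denton 24, Grove 29; go to Denton.
At Denton the remaining stops are Grove 9; go to Grove.
Return Grove→Fern: 31.
Total = 10 + 6 + 12 + 24 + 9 + 31 = 92.

92 blocks along Fern → Larch → Upland → Alder → Denton → Grove → Fern.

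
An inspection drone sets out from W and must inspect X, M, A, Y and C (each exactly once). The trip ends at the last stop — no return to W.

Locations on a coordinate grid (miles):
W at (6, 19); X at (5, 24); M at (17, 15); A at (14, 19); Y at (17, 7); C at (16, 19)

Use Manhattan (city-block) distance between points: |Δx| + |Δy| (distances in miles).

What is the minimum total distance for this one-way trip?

35 miles — the minimum one-way total.

There are 5! = 120 possible orderings.
W → X → M → A → Y → C: 6+21+7+15+13 = 62
W → X → M → A → C → Y: 6+21+7+2+13 = 49
W → X → M → Y → A → C: 6+21+8+15+2 = 52
W → X → M → Y → C → A: 6+21+8+13+2 = 50
W → X → M → C → A → Y: 6+21+5+2+15 = 49
W → X → M → C → Y → A: 6+21+5+13+15 = 60
W → X → A → M → Y → C: 6+14+7+8+13 = 48
W → X → A → M → C → Y: 6+14+7+5+13 = 45
W → X → A → Y → M → C: 6+14+15+8+5 = 48
W → X → A → Y → C → M: 6+14+15+13+5 = 53
W → X → A → C → M → Y: 6+14+2+5+8 = 35
W → X → A → C → Y → M: 6+14+2+13+8 = 43
W → X → Y → M → A → C: 6+29+8+7+2 = 52
W → X → Y → M → C → A: 6+29+8+5+2 = 50
… (106 more)
The minimum is 35.
One shortest path: W → X → A → C → M → Y.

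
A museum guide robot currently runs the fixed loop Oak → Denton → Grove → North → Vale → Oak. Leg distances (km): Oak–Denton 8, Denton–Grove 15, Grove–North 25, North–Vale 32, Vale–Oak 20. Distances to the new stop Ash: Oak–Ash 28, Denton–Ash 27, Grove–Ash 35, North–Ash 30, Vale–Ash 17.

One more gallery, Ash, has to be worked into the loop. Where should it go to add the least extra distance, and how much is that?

Insertion cost between consecutive stops i–j is d(i,Ash) + d(Ash,j) − d(i,j):
  between Oak and Denton: 28 + 27 − 8 = 47
  between Denton and Grove: 27 + 35 − 15 = 47
  between Grove and North: 35 + 30 − 25 = 40
  between North and Vale: 30 + 17 − 32 = 15
  between Vale and Oak: 17 + 28 − 20 = 25
Cheapest insertion is between North and Vale, adding 15.
New total = 100 + 15 = 115.

Minimum extra distance: 15 km, inserting Ash between North and Vale.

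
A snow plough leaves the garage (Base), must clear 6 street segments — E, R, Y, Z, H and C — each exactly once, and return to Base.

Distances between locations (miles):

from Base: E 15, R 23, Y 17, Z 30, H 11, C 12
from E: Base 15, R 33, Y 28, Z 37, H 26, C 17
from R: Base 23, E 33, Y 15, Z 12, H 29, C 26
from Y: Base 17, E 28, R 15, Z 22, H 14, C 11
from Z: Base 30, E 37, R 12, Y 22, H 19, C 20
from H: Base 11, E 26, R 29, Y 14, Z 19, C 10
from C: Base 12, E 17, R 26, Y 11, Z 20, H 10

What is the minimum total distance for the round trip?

100 miles — the shortest possible round trip.

Base-E-R-Y-Z-H-C-Base: 15+33+15+22+19+10+12 = 126
Base-E-R-Y-Z-C-H-Base: 15+33+15+22+20+10+11 = 126
Base-E-R-Y-H-Z-C-Base: 15+33+15+14+19+20+12 = 128
Base-E-R-Y-H-C-Z-Base: 15+33+15+14+10+20+30 = 137
Base-E-R-Y-C-Z-H-Base: 15+33+15+11+20+19+11 = 124
Base-E-R-Y-C-H-Z-Base: 15+33+15+11+10+19+30 = 133
Base-E-R-Z-Y-H-C-Base: 15+33+12+22+14+10+12 = 118
Base-E-R-Z-Y-C-H-Base: 15+33+12+22+11+10+11 = 114
… (352 more)
Base-E-C-Y-R-Z-H-Base: 15+17+11+15+12+19+11 = 100  ← best
The minimum is 100.
One optimal route: Base → E → C → Y → R → Z → H → Base (or its reverse).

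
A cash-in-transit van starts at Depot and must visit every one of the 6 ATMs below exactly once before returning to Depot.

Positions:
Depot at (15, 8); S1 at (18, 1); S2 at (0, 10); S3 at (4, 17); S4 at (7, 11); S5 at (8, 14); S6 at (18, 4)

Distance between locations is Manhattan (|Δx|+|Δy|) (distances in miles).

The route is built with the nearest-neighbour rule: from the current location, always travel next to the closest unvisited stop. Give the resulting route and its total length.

70 miles along Depot → S6 → S1 → S4 → S5 → S3 → S2 → Depot.

Depot → [S6:7 / S1:10 / S4:11 / S5:13 / S2:17 / S3:20] → S6 (7)
S6 → [S1:3 / S4:18 / S5:20 / S2:24 / S3:27] → S1 (3)
S1 → [S4:21 / S5:23 / S2:27 / S3:30] → S4 (21)
S4 → [S5:4 / S2:8 / S3:9] → S5 (4)
S5 → [S3:7 / S2:12] → S3 (7)
S3 → [S2:11] → S2 (11)
Return S2→Depot: 17.
Total = 7 + 3 + 21 + 4 + 7 + 11 + 17 = 70.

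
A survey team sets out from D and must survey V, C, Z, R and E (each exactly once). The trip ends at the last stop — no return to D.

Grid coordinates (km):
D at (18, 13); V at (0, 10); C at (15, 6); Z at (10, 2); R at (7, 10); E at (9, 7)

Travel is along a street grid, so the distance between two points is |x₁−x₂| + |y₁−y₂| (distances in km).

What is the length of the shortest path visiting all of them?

There are 5! = 120 possible orderings.
D→V→C→Z→R→E: 21+19+9+11+5 = 65
D→V→C→Z→E→R: 21+19+9+6+5 = 60
D→V→C→R→Z→E: 21+19+12+11+6 = 69
D→V→C→R→E→Z: 21+19+12+5+6 = 63
D→V→C→E→Z→R: 21+19+7+6+11 = 64
D→V→C→E→R→Z: 21+19+7+5+11 = 63
D→V→Z→C→R→E: 21+18+9+12+5 = 65
D→V→Z→C→E→R: 21+18+9+7+5 = 60
D→V→Z→R→C→E: 21+18+11+12+7 = 69
D→V→Z→R→E→C: 21+18+11+5+7 = 62
D→V→Z→E→C→R: 21+18+6+7+12 = 64
D→V→Z→E→R→C: 21+18+6+5+12 = 62
D→V→R→C→Z→E: 21+7+12+9+6 = 55
D→V→R→C→E→Z: 21+7+12+7+6 = 53
… (106 more)
D→C→Z→E→R→V: 10+9+6+5+7 = 37  ← best
The minimum is 37.
One shortest path: D → C → Z → E → R → V.

Minimum one-way distance = 37 km.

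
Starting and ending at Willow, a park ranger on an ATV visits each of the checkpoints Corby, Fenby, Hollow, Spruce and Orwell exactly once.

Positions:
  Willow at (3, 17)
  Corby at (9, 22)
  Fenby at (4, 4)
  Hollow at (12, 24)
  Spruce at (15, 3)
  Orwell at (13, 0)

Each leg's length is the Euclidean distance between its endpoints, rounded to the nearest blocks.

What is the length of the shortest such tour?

Shortest round trip = 60 blocks.

Willow-Corby-Fenby-Hollow-Spruce-Orwell-Willow: 8+19+22+21+4+20 = 94
Willow-Corby-Fenby-Hollow-Orwell-Spruce-Willow: 8+19+22+24+4+18 = 95
Willow-Corby-Fenby-Spruce-Hollow-Orwell-Willow: 8+19+11+21+24+20 = 103
Willow-Corby-Fenby-Spruce-Orwell-Hollow-Willow: 8+19+11+4+24+11 = 77
Willow-Corby-Fenby-Orwell-Hollow-Spruce-Willow: 8+19+10+24+21+18 = 100
Willow-Corby-Fenby-Orwell-Spruce-Hollow-Willow: 8+19+10+4+21+11 = 73
Willow-Corby-Hollow-Fenby-Spruce-Orwell-Willow: 8+4+22+11+4+20 = 69
Willow-Corby-Hollow-Fenby-Orwell-Spruce-Willow: 8+4+22+10+4+18 = 66
Willow-Corby-Hollow-Spruce-Fenby-Orwell-Willow: 8+4+21+11+10+20 = 74
Willow-Corby-Hollow-Spruce-Orwell-Fenby-Willow: 8+4+21+4+10+13 = 60
Willow-Corby-Hollow-Orwell-Fenby-Spruce-Willow: 8+4+24+10+11+18 = 75
Willow-Corby-Hollow-Orwell-Spruce-Fenby-Willow: 8+4+24+4+11+13 = 64
Willow-Corby-Spruce-Fenby-Hollow-Orwell-Willow: 8+20+11+22+24+20 = 105
Willow-Corby-Spruce-Fenby-Orwell-Hollow-Willow: 8+20+11+10+24+11 = 84
… (46 more)
The minimum is 60.
One optimal route: Willow → Corby → Hollow → Spruce → Orwell → Fenby → Willow (or its reverse).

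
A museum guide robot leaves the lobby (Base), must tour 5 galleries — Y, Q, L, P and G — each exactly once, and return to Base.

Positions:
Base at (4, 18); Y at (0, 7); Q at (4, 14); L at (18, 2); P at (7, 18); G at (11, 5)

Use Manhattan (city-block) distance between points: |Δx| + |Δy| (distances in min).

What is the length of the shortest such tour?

Shortest round trip = 68 min.

Base → Y → Q → L → P → G → Base: 15+11+26+27+17+20 = 116
Base → Y → Q → L → G → P → Base: 15+11+26+10+17+3 = 82
Base → Y → Q → P → L → G → Base: 15+11+7+27+10+20 = 90
Base → Y → Q → P → G → L → Base: 15+11+7+17+10+30 = 90
Base → Y → Q → G → L → P → Base: 15+11+16+10+27+3 = 82
Base → Y → Q → G → P → L → Base: 15+11+16+17+27+30 = 116
Base → Y → L → Q → P → G → Base: 15+23+26+7+17+20 = 108
Base → Y → L → Q → G → P → Base: 15+23+26+16+17+3 = 100
Base → Y → L → P → Q → G → Base: 15+23+27+7+16+20 = 108
Base → Y → L → P → G → Q → Base: 15+23+27+17+16+4 = 102
Base → Y → L → G → Q → P → Base: 15+23+10+16+7+3 = 74
Base → Y → L → G → P → Q → Base: 15+23+10+17+7+4 = 76
Base → Y → P → Q → L → G → Base: 15+18+7+26+10+20 = 96
Base → Y → P → Q → G → L → Base: 15+18+7+16+10+30 = 96
… (46 more)
Base → Q → Y → L → G → P → Base: 4+11+23+10+17+3 = 68  ← best
The minimum is 68.
One optimal route: Base → Q → Y → L → G → P → Base (or its reverse).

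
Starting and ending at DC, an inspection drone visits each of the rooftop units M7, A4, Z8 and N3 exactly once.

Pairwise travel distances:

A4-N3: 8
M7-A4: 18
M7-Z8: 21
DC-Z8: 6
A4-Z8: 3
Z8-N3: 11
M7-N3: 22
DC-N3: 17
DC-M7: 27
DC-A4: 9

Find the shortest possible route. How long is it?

With 4 stops there are 4!/2 = 12 distinct round trips (a route and its reverse cost the same).
DC-M7-A4-Z8-N3-DC: 27+18+3+11+17 = 76
DC-M7-A4-N3-Z8-DC: 27+18+8+11+6 = 70
DC-M7-Z8-A4-N3-DC: 27+21+3+8+17 = 76
DC-M7-Z8-N3-A4-DC: 27+21+11+8+9 = 76
DC-M7-N3-A4-Z8-DC: 27+22+8+3+6 = 66
DC-M7-N3-Z8-A4-DC: 27+22+11+3+9 = 72
DC-A4-M7-Z8-N3-DC: 9+18+21+11+17 = 76
DC-A4-M7-N3-Z8-DC: 9+18+22+11+6 = 66
DC-A4-Z8-M7-N3-DC: 9+3+21+22+17 = 72
DC-A4-N3-M7-Z8-DC: 9+8+22+21+6 = 66
DC-Z8-M7-A4-N3-DC: 6+21+18+8+17 = 70
DC-Z8-A4-M7-N3-DC: 6+3+18+22+17 = 66
The minimum is 66.
One optimal route: DC → M7 → N3 → A4 → Z8 → DC (or its reverse).

66 — the shortest possible round trip.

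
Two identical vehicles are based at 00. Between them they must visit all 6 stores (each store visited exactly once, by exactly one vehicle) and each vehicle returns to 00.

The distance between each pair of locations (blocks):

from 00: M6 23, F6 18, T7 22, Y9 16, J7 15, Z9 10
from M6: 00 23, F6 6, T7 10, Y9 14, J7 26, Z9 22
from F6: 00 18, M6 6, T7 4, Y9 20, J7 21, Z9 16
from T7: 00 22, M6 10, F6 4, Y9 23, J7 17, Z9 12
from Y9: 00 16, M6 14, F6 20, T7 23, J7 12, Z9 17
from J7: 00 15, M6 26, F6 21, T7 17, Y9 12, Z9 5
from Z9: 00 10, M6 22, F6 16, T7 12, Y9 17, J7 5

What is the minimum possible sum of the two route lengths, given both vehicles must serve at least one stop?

Try each way of splitting the stops between the two vehicles (each non-empty) and, for each split, find the best tour for each vehicle:
  {M6} + {F6, T7, Y9, J7, Z9}: 46 + 67 = 113
  {F6} + {M6, T7, Y9, J7, Z9}: 36 + 72 = 108
  {M6, F6} + {T7, Y9, J7, Z9}: 47 + 67 = 114
  {T7} + {M6, F6, Y9, J7, Z9}: 44 + 65 = 109
  {M6, T7} + {F6, Y9, J7, Z9}: 55 + 65 = 120
  {F6, T7} + {M6, Y9, J7, Z9}: 44 + 64 = 108
  … (31 splits in total)
  {M6, F6, T7, Y9} + {J7, Z9}: 62 + 30 = 92  ← best
Best: vehicle 1 00 → F6 → T7 → M6 → Y9 → 00 = 62; vehicle 2 00 → J7 → Z9 → 00 = 30; combined 92.

Minimum combined distance: 92 blocks.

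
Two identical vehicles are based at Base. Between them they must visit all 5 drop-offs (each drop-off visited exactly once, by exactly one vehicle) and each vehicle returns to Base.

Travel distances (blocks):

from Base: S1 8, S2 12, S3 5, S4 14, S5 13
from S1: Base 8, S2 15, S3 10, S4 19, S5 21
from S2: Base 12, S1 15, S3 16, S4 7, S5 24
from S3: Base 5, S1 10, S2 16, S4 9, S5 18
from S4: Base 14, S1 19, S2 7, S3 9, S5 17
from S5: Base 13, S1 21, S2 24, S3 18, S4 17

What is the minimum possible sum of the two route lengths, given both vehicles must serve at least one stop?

Minimum combined distance: 70 blocks.

Check every non-empty split of the stops between the two vehicles; for each half take its own optimal tour:
  {S1} + {S2, S3, S4, S5}: 16 + 58 = 74
  {S2} + {S1, S3, S4, S5}: 24 + 57 = 81
  {S1, S2} + {S3, S4, S5}: 35 + 44 = 79
  {S3} + {S1, S2, S4, S5}: 10 + 60 = 70
  {S1, S3} + {S2, S4, S5}: 23 + 49 = 72
  {S2, S3} + {S1, S4, S5}: 33 + 57 = 90
  … (15 splits in total)
Best: vehicle 1 Base → S3 → Base = 10; vehicle 2 Base → S1 → S2 → S4 → S5 → Base = 60; combined 70.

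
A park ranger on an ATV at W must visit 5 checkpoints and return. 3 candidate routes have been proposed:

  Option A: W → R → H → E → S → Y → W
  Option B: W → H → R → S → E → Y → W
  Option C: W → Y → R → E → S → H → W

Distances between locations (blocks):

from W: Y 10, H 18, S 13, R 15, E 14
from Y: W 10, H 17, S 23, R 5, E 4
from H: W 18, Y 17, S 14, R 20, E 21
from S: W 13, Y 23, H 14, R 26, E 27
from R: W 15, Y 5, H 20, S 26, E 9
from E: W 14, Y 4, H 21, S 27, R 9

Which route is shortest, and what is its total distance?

Option A: 15 + 20 + 21 + 27 + 23 + 10 = 116
Option B: 18 + 20 + 26 + 27 + 4 + 10 = 105
Option C: 10 + 5 + 9 + 27 + 14 + 18 = 83

Shortest is Option C, total 83 blocks.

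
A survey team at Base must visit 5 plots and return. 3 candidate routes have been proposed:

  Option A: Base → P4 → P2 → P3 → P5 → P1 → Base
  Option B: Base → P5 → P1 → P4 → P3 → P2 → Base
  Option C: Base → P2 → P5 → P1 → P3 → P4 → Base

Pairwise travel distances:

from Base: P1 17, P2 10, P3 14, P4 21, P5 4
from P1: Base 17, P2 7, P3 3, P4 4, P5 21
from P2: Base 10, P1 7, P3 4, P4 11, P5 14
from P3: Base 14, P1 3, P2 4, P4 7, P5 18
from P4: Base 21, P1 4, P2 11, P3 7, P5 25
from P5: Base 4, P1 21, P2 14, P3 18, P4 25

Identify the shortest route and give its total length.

Option A: 21 + 11 + 4 + 18 + 21 + 17 = 92
Option B: 4 + 21 + 4 + 7 + 4 + 10 = 50
Option C: 10 + 14 + 21 + 3 + 7 + 21 = 76

50 — Option B is the shortest.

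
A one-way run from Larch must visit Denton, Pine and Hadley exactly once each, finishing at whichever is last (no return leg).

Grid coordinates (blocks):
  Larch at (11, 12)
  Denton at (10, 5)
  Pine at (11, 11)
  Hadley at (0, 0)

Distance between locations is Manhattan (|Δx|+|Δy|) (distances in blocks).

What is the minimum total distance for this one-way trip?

Minimum one-way distance = 23 blocks.

There are 3! = 6 possible orderings.
Larch → Denton → Pine → Hadley: 8+7+22 = 37
Larch → Denton → Hadley → Pine: 8+15+22 = 45
Larch → Pine → Denton → Hadley: 1+7+15 = 23
Larch → Pine → Hadley → Denton: 1+22+15 = 38
Larch → Hadley → Denton → Pine: 23+15+7 = 45
Larch → Hadley → Pine → Denton: 23+22+7 = 52
The minimum is 23.
One shortest path: Larch → Pine → Denton → Hadley.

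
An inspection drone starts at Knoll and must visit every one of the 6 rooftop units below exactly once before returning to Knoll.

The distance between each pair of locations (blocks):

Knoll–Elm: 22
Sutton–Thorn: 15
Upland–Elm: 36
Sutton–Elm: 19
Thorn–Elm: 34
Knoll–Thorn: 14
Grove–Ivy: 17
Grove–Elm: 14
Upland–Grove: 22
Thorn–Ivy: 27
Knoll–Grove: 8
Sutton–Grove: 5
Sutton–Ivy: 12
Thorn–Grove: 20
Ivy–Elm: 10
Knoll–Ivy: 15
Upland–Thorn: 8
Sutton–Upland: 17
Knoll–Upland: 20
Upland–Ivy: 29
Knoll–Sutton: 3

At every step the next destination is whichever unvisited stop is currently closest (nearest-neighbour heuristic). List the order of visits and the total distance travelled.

Total distance 87 blocks via the nearest-neighbour route Knoll → Sutton → Grove → Elm → Ivy → Thorn → Upland → Knoll.

From Knoll: distances to unvisited — Sutton=3, Grove=8, Thorn=14, Ivy=15, Upland=20, Elm=22. Nearest is Sutton (3).
From Sutton: distances to unvisited — Grove=5, Ivy=12, Thorn=15, Upland=17, Elm=19. Nearest is Grove (5).
From Grove: distances to unvisited — Elm=14, Ivy=17, Thorn=20, Upland=22. Nearest is Elm (14).
From Elm: distances to unvisited — Ivy=10, Thorn=34, Upland=36. Nearest is Ivy (10).
From Ivy: distances to unvisited — Thorn=27, Upland=29. Nearest is Thorn (27).
From Thorn: distances to unvisited — Upland=8. Nearest is Upland (8).
Return Upland→Knoll: 20.
Total = 3 + 5 + 14 + 10 + 27 + 8 + 20 = 87.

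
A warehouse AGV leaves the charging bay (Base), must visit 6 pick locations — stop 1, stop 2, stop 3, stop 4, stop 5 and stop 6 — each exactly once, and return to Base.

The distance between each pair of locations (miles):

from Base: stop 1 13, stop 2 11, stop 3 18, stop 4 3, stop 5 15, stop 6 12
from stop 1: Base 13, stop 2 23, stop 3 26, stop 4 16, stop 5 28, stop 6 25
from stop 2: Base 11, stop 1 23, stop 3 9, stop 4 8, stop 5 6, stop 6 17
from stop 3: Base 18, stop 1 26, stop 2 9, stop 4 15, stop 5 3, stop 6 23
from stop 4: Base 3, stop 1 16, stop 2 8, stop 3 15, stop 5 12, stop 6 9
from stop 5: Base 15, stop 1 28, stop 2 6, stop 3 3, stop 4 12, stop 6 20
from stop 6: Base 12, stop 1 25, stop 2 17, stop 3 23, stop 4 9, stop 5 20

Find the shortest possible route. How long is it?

77 miles — the shortest possible round trip.

There are 360 distinct closed tours to check (reversals are equivalent).
Base-stop 1-stop 2-stop 3-stop 4-stop 5-stop 6-Base: 13+23+9+15+12+20+12 = 104
Base-stop 1-stop 2-stop 3-stop 4-stop 6-stop 5-Base: 13+23+9+15+9+20+15 = 104
Base-stop 1-stop 2-stop 3-stop 5-stop 4-stop 6-Base: 13+23+9+3+12+9+12 = 81
Base-stop 1-stop 2-stop 3-stop 5-stop 6-stop 4-Base: 13+23+9+3+20+9+3 = 80
Base-stop 1-stop 2-stop 3-stop 6-stop 4-stop 5-Base: 13+23+9+23+9+12+15 = 104
Base-stop 1-stop 2-stop 3-stop 6-stop 5-stop 4-Base: 13+23+9+23+20+12+3 = 103
Base-stop 1-stop 2-stop 4-stop 3-stop 5-stop 6-Base: 13+23+8+15+3+20+12 = 94
Base-stop 1-stop 2-stop 4-stop 3-stop 6-stop 5-Base: 13+23+8+15+23+20+15 = 117
… (352 more)
Base-stop 1-stop 3-stop 5-stop 2-stop 4-stop 6-Base: 13+26+3+6+8+9+12 = 77  ← best
The minimum is 77.
One optimal route: Base → stop 1 → stop 3 → stop 5 → stop 2 → stop 4 → stop 6 → Base (or its reverse).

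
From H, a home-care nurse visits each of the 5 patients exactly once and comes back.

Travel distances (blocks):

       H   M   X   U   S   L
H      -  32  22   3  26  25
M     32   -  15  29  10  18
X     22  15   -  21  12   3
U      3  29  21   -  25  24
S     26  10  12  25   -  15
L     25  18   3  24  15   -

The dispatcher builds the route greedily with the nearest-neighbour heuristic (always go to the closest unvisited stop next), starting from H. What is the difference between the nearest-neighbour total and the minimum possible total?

From H: U=3, X=22, L=25, S=26, M=32 → choose U (3).
From U: X=21, L=24, S=25, M=29 → choose X (21).
From X: L=3, S=12, M=15 → choose L (3).
From L: S=15, M=18 → choose S (15).
From S: M=10 → choose M (10).
NN route H → U → X → L → S → M → H costs 84.
Optimal: H → X → L → M → S → U → H costs 81 (by enumerating all 60 distinct tours).
Excess = 84 − 81 = 3.

3 blocks longer than the optimal tour.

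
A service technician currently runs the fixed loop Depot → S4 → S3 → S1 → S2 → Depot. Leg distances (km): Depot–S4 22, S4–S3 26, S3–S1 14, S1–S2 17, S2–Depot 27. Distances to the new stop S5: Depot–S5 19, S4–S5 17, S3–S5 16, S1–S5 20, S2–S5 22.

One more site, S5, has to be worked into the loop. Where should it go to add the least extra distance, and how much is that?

Adding 7 km by placing S5 on the S4–S3 leg.

Insertion cost between consecutive stops i–j is d(i,S5) + d(S5,j) − d(i,j):
  between Depot and S4: 19 + 17 − 22 = 14
  between S4 and S3: 17 + 16 − 26 = 7
  between S3 and S1: 16 + 20 − 14 = 22
  between S1 and S2: 20 + 22 − 17 = 25
  between S2 and Depot: 22 + 19 − 27 = 14
Cheapest insertion is between S4 and S3, adding 7.
New total = 106 + 7 = 113.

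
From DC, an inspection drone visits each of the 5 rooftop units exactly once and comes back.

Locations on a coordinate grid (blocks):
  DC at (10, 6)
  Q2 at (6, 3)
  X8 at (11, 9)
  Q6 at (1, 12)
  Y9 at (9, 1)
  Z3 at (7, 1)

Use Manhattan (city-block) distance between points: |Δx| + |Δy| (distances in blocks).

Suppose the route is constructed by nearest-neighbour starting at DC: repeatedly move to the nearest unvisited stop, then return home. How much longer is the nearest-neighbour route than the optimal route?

From DC: X8=4, Y9=6, Q2=7, Z3=8, Q6=15 → choose X8 (4).
From X8: Y9=10, Q2=11, Z3=12, Q6=13 → choose Y9 (10).
From Y9: Z3=2, Q2=5, Q6=19 → choose Z3 (2).
From Z3: Q2=3, Q6=17 → choose Q2 (3).
From Q2: Q6=14 → choose Q6 (14).
NN route DC → X8 → Y9 → Z3 → Q2 → Q6 → DC costs 48.
Optimal: DC → X8 → Q6 → Q2 → Z3 → Y9 → DC costs 42 (by enumerating all 60 distinct tours).
Excess = 48 − 42 = 6.

Excess over optimum: 6 blocks.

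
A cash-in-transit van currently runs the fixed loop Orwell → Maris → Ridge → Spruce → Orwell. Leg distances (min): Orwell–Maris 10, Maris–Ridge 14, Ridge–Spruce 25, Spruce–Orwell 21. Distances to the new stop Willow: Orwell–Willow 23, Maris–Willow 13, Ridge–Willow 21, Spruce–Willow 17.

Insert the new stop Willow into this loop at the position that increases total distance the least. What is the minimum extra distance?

Insertion cost between consecutive stops i–j is d(i,Willow) + d(Willow,j) − d(i,j):
  between Orwell and Maris: 23 + 13 − 10 = 26
  between Maris and Ridge: 13 + 21 − 14 = 20
  between Ridge and Spruce: 21 + 17 − 25 = 13
  between Spruce and Orwell: 17 + 23 − 21 = 19
Cheapest insertion is between Ridge and Spruce, adding 13.
New total = 70 + 13 = 83.

+13 min — insert Willow between Ridge and Spruce.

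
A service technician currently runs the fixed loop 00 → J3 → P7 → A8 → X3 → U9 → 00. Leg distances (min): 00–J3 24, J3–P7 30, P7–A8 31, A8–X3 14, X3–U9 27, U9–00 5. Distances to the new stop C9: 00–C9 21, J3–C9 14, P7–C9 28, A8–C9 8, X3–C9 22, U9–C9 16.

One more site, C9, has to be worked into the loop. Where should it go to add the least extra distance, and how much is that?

Insertion cost between consecutive stops i–j is d(i,C9) + d(C9,j) − d(i,j):
  between 00 and J3: 21 + 14 − 24 = 11
  between J3 and P7: 14 + 28 − 30 = 12
  between P7 and A8: 28 + 8 − 31 = 5
  between A8 and X3: 8 + 22 − 14 = 16
  between X3 and U9: 22 + 16 − 27 = 11
  between U9 and 00: 16 + 21 − 5 = 32
Cheapest insertion is between P7 and A8, adding 5.
New total = 131 + 5 = 136.

Adding 5 min by placing C9 on the P7–A8 leg.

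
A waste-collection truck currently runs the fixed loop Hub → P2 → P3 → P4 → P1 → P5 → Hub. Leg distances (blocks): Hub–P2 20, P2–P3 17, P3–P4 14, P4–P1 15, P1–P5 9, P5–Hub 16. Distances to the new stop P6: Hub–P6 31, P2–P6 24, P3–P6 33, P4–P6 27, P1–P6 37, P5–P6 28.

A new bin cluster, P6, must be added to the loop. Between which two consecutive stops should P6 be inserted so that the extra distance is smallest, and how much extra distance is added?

Adding 35 blocks by placing P6 on the Hub–P2 leg.

Insertion cost between consecutive stops i–j is d(i,P6) + d(P6,j) − d(i,j):
  between Hub and P2: 31 + 24 − 20 = 35
  between P2 and P3: 24 + 33 − 17 = 40
  between P3 and P4: 33 + 27 − 14 = 46
  between P4 and P1: 27 + 37 − 15 = 49
  between P1 and P5: 37 + 28 − 9 = 56
  between P5 and Hub: 28 + 31 − 16 = 43
Cheapest insertion is between Hub and P2, adding 35.
New total = 91 + 35 = 126.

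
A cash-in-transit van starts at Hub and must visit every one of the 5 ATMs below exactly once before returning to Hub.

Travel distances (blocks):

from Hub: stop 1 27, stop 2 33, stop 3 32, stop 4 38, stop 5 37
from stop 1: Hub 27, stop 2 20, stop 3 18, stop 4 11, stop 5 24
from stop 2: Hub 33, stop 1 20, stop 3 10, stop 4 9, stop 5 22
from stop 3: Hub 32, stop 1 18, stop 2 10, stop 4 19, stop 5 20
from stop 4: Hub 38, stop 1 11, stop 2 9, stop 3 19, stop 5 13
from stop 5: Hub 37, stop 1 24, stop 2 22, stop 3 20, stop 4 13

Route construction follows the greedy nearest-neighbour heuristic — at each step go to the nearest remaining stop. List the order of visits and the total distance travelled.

Total distance 114 blocks via the nearest-neighbour route Hub → stop 1 → stop 4 → stop 2 → stop 3 → stop 5 → Hub.

At Hub the remaining stops are stop 1 27, stop 3 32, stop 2 33, stop 5 37, stop 4 38; go to stop 1.
At stop 1 the remaining stops are stop 4 11, stop 3 18, stop 2 20, stop 5 24; go to stop 4.
At stop 4 the remaining stops are stop 2 9, stop 5 13, stop 3 19; go to stop 2.
At stop 2 the remaining stops are stop 3 10, stop 5 22; go to stop 3.
At stop 3 the remaining stops are stop 5 20; go to stop 5.
Return stop 5→Hub: 37.
Total = 27 + 11 + 9 + 10 + 20 + 37 = 114.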